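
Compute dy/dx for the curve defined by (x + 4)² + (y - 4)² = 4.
Take d/dx of both sides. Since y is implicitly a function of x, the chain rule attaches a y' = dy/dx factor whenever we differentiate through y.

Set F(x, y) = (left side) − (right side), so the curve is F = 0. Differentiating each term of F:
  d/dx[(x + 4)^2] = 2x + 8
  d/dx[(y - 4)^2] = 2·y'(y - 4)
  d/dx[-4] = 0

Collecting, the y'-free part is the partial derivative in x and the y' coefficient is the partial derivative in y:
  ∂F/∂x = 2x + 8
  ∂F/∂y = 2y - 8

so d/dx[F(x, y(x))] = ∂F/∂x + (∂F/∂y)·y' = 0. Rearranging,
  dy/dx = -(∂F/∂x)/(∂F/∂y) = -(2x + 8)/(2y - 8) = (-x - 4)/(y - 4)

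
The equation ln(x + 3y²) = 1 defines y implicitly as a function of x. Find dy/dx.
Take d/dx of both sides. Since y is implicitly a function of x, the chain rule attaches a y' = dy/dx factor whenever we differentiate through y.

Set F(x, y) = (left side) − (right side), so the curve is F = 0. Differentiating each term of F:
  d/dx[ln(x + 3y^2)] = (6y·y' + 1)/(x + 3y^2)
  d/dx[-1] = 0

Collecting, the y'-free part is the partial derivative in x and the y' coefficient is the partial derivative in y:
  ∂F/∂x = 1/(x + 3y^2)
  ∂F/∂y = 6y/(x + 3y^2)

so d/dx[F(x, y(x))] = ∂F/∂x + (∂F/∂y)·y' = 0. Rearranging,
  dy/dx = -(∂F/∂x)/(∂F/∂y) = -(1/(x + 3y^2))/(6y/(x + 3y^2)) = -1/(6y)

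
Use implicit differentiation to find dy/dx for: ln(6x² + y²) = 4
Differentiate the relation implicitly: treat y = y(x) and apply the chain rule, so every y-derivative picks up a y' = dy/dx factor.

With everything moved to the left-hand side, differentiate term by term:
  d/dx[ln(6x^2 + y^2)] = (12x + 2y·y')/(6x^2 + y^2)
  d/dx[-4] = 0

Separating the contributions that come from x directly and those that come through y:
  without y':      12x/(6x^2 + y^2)
  multiplying y':  2y/(6x^2 + y^2)

so (12x/(6x^2 + y^2)) + (2y/(6x^2 + y^2))·y' = 0, and therefore
  dy/dx = -(12x/(6x^2 + y^2))/(2y/(6x^2 + y^2)) = -6x/y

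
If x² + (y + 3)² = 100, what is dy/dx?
Differentiate the relation implicitly: treat y = y(x) and apply the chain rule, so every y-derivative picks up a y' = dy/dx factor.

With everything moved to the left-hand side, differentiate term by term:
  d/dx[x^2] = 2x
  d/dx[(y + 3)^2] = 2·y'(y + 3)
  d/dx[-100] = 0

Separating the contributions that come from x directly and those that come through y:
  without y':      2x
  multiplying y':  2y + 6

so (2x) + (2y + 6)·y' = 0, and therefore
  dy/dx = -(2x)/(2y + 6) = -x/(y + 3)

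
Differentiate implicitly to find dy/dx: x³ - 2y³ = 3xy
Take d/dx of both sides. Since y is implicitly a function of x, the chain rule attaches a y' = dy/dx factor whenever we differentiate through y.

Set F(x, y) = (left side) − (right side), so the curve is F = 0. Differentiating each term of F:
  d/dx[x^3] = 3x^2
  d/dx[-3xy] = -3x·y' - 3y
  d/dx[-2y^3] = -6y^2·y'

Collecting, the y'-free part is the partial derivative in x and the y' coefficient is the partial derivative in y:
  ∂F/∂x = 3x^2 - 3y
  ∂F/∂y = -3x - 6y^2

so d/dx[F(x, y(x))] = ∂F/∂x + (∂F/∂y)·y' = 0. Rearranging,
  dy/dx = -(∂F/∂x)/(∂F/∂y) = -(3x^2 - 3y)/(-3x - 6y^2) = (x^2 - y)/(x + 2y^2)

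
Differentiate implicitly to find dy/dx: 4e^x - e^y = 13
Apply d/dx to both sides, remembering that y depends on x. Each occurrence of y therefore brings in a y' = dy/dx via the chain rule.

With F(x, y) equal to the left-hand side minus the right, differentiate F term by term:
  d/dx[4e^(x)] = 4e^(x)
  d/dx[-e^(y)] = -y'·e^(y)
  d/dx[-13] = 0
Adding these up, d/dx[F] = 0 becomes
  (4e^(x)) + (-e^(y))·y' = 0,
so isolating y',
  dy/dx = -(4e^(x))/(-e^(y)) = 4e^(x - y)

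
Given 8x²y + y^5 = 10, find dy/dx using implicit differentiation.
Apply d/dx to both sides, remembering that y depends on x. Each occurrence of y therefore brings in a y' = dy/dx via the chain rule.

With F(x, y) equal to the left-hand side minus the right, differentiate F term by term:
  d/dx[8x^2y] = 8x^2·y' + 16xy
  d/dx[y^5] = 5y^4·y'
  d/dx[-10] = 0
Adding these up, d/dx[F] = 0 becomes
  (16xy) + (8x^2 + 5y^4)·y' = 0,
so isolating y',
  dy/dx = -(16xy)/(8x^2 + 5y^4) = -16xy/(8x^2 + 5y^4)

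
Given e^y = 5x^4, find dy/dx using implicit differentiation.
Apply d/dx to both sides, remembering that y depends on x. Each occurrence of y therefore brings in a y' = dy/dx via the chain rule.

With F(x, y) equal to the left-hand side minus the right, differentiate F term by term:
  d/dx[-5x^4] = -20x^3
  d/dx[e^(y)] = y'·e^(y)
Adding these up, d/dx[F] = 0 becomes
  (-20x^3) + (e^(y))·y' = 0,
so isolating y',
  dy/dx = -(-20x^3)/(e^(y)) = 20x^3e^(-y)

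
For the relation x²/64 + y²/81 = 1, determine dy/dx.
Differentiate both sides with respect to x, treating y as y(x). By the chain rule, any term containing y contributes a factor of y' = dy/dx when we differentiate it.

Move every term to one side and write the relation as F(x, y) = 0. Term by term,
  d/dx[x^2/64] = x/32
  d/dx[y^2/81] = 2y·y'/81
  d/dx[-1] = 0

The pieces without y' make up ∂F/∂x and the coefficient of y' is ∂F/∂y:
  ∂F/∂x = x/32,
  ∂F/∂y = 2y/81.

Since d/dx[F] = ∂F/∂x + (∂F/∂y)·y' = 0, solve for y':
  (∂F/∂y)·y' = -∂F/∂x
  dy/dx = -(∂F/∂x)/(∂F/∂y) = -(x/32)/(2y/81) = -81x/(64y)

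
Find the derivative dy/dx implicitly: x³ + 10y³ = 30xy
Apply d/dx to both sides, remembering that y depends on x. Each occurrence of y therefore brings in a y' = dy/dx via the chain rule.

With F(x, y) equal to the left-hand side minus the right, differentiate F term by term:
  d/dx[x^3] = 3x^2
  d/dx[-30xy] = -30x·y' - 30y
  d/dx[10y^3] = 30y^2·y'
Adding these up, d/dx[F] = 0 becomes
  (3x^2 - 30y) + (-30x + 30y^2)·y' = 0,
so isolating y',
  dy/dx = -(3x^2 - 30y)/(-30x + 30y^2) = (x^2/10 - y)/(x - y^2)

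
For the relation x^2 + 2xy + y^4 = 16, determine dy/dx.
Apply d/dx to both sides, remembering that y depends on x. Each occurrence of y therefore brings in a y' = dy/dx via the chain rule.

With F(x, y) equal to the left-hand side minus the right, differentiate F term by term:
  d/dx[x^2] = 2x
  d/dx[2xy] = 2x·y' + 2y
  d/dx[y^4] = 4y^3·y'
  d/dx[-16] = 0
Adding these up, d/dx[F] = 0 becomes
  (2x + 2y) + (2x + 4y^3)·y' = 0,
so isolating y',
  dy/dx = -(2x + 2y)/(2x + 4y^3) = (-x - y)/(x + 2y^3)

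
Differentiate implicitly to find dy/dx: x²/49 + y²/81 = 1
Differentiate both sides with respect to x, treating y as y(x). By the chain rule, any term containing y contributes a factor of y' = dy/dx when we differentiate it.

Move every term to one side and write the relation as F(x, y) = 0. Term by term,
  d/dx[x^2/49] = 2x/49
  d/dx[y^2/81] = 2y·y'/81
  d/dx[-1] = 0

The pieces without y' make up ∂F/∂x and the coefficient of y' is ∂F/∂y:
  ∂F/∂x = 2x/49,
  ∂F/∂y = 2y/81.

Since d/dx[F] = ∂F/∂x + (∂F/∂y)·y' = 0, solve for y':
  (∂F/∂y)·y' = -∂F/∂x
  dy/dx = -(∂F/∂x)/(∂F/∂y) = -(2x/49)/(2y/81) = -81x/(49y)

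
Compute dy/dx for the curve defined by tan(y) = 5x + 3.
Apply d/dx to both sides, remembering that y depends on x. Each occurrence of y therefore brings in a y' = dy/dx via the chain rule.

With F(x, y) equal to the left-hand side minus the right, differentiate F term by term:
  d/dx[-5x] = -5
  d/dx[tan(y)] = y'(tan(y)^2 + 1)
  d/dx[-3] = 0
Adding these up, d/dx[F] = 0 becomes
  (-5) + (tan(y)^2 + 1)·y' = 0,
so isolating y',
  dy/dx = -(-5)/(tan(y)^2 + 1) = 5cos(y)^2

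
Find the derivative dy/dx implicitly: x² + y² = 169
Differentiate both sides with respect to x, treating y as y(x). By the chain rule, any term containing y contributes a factor of y' = dy/dx when we differentiate it.

Move every term to one side and write the relation as F(x, y) = 0. Term by term,
  d/dx[x^2] = 2x
  d/dx[y^2] = 2y·y'
  d/dx[-169] = 0

The pieces without y' make up ∂F/∂x and the coefficient of y' is ∂F/∂y:
  ∂F/∂x = 2x,
  ∂F/∂y = 2y.

Since d/dx[F] = ∂F/∂x + (∂F/∂y)·y' = 0, solve for y':
  (∂F/∂y)·y' = -∂F/∂x
  dy/dx = -(∂F/∂x)/(∂F/∂y) = -(2x)/(2y) = -x/y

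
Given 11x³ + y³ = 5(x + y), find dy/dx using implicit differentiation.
Apply d/dx to both sides, remembering that y depends on x. Each occurrence of y therefore brings in a y' = dy/dx via the chain rule.

With F(x, y) equal to the left-hand side minus the right, differentiate F term by term:
  d/dx[11x^3] = 33x^2
  d/dx[-5x] = -5
  d/dx[y^3] = 3y^2·y'
  d/dx[-5y] = -5·y'
Adding these up, d/dx[F] = 0 becomes
  (33x^2 - 5) + (3y^2 - 5)·y' = 0,
so isolating y',
  dy/dx = -(33x^2 - 5)/(3y^2 - 5) = (5 - 33x^2)/(3y^2 - 5)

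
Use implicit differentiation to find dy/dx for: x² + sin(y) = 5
Differentiate both sides with respect to x, treating y as y(x). By the chain rule, any term containing y contributes a factor of y' = dy/dx when we differentiate it.

Move every term to one side and write the relation as F(x, y) = 0. Term by term,
  d/dx[x^2] = 2x
  d/dx[sin(y)] = y'·cos(y)
  d/dx[-5] = 0

The pieces without y' make up ∂F/∂x and the coefficient of y' is ∂F/∂y:
  ∂F/∂x = 2x,
  ∂F/∂y = cos(y).

Since d/dx[F] = ∂F/∂x + (∂F/∂y)·y' = 0, solve for y':
  (∂F/∂y)·y' = -∂F/∂x
  dy/dx = -(∂F/∂x)/(∂F/∂y) = -(2x)/(cos(y)) = -2x/cos(y)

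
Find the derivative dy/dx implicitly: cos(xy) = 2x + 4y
Differentiate both sides with respect to x, treating y as y(x). By the chain rule, any term containing y contributes a factor of y' = dy/dx when we differentiate it.

Move every term to one side and write the relation as F(x, y) = 0. Term by term,
  d/dx[-2x] = -2
  d/dx[-4y] = -4·y'
  d/dx[cos(xy)] = -(x·y' + y)·sin(xy)

The pieces without y' make up ∂F/∂x and the coefficient of y' is ∂F/∂y:
  ∂F/∂x = -y·sin(xy) - 2,
  ∂F/∂y = -x·sin(xy) - 4.

Since d/dx[F] = ∂F/∂x + (∂F/∂y)·y' = 0, solve for y':
  (∂F/∂y)·y' = -∂F/∂x
  dy/dx = -(∂F/∂x)/(∂F/∂y) = -(-y·sin(xy) - 2)/(-x·sin(xy) - 4) = -(y·sin(xy) + 2)/(x·sin(xy) + 4)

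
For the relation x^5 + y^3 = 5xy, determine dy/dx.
Take d/dx of both sides. Since y is implicitly a function of x, the chain rule attaches a y' = dy/dx factor whenever we differentiate through y.

Set F(x, y) = (left side) − (right side), so the curve is F = 0. Differentiating each term of F:
  d/dx[x^5] = 5x^4
  d/dx[-5xy] = -5x·y' - 5y
  d/dx[y^3] = 3y^2·y'

Collecting, the y'-free part is the partial derivative in x and the y' coefficient is the partial derivative in y:
  ∂F/∂x = 5x^4 - 5y
  ∂F/∂y = -5x + 3y^2

so d/dx[F(x, y(x))] = ∂F/∂x + (∂F/∂y)·y' = 0. Rearranging,
  dy/dx = -(∂F/∂x)/(∂F/∂y) = -(5x^4 - 5y)/(-5x + 3y^2) = 5(x^4 - y)/(5x - 3y^2)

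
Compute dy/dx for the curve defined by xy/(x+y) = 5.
Differentiate the relation implicitly: treat y = y(x) and apply the chain rule, so every y-derivative picks up a y' = dy/dx factor.

With everything moved to the left-hand side, differentiate term by term:
  d/dx[xy/(x + y)] = xy(-y' - 1)/(x + y)^2 + x·y'/(x + y) + y/(x + y)
  d/dx[-5] = 0

Separating the contributions that come from x directly and those that come through y:
  without y':      -xy/(x + y)^2 + y/(x + y)
  multiplying y':  -xy/(x + y)^2 + x/(x + y)

so (-xy/(x + y)^2 + y/(x + y)) + (-xy/(x + y)^2 + x/(x + y))·y' = 0, and therefore
  dy/dx = -(-xy/(x + y)^2 + y/(x + y))/(-xy/(x + y)^2 + x/(x + y))
        = -(y^2/(x + y)^2)/(x^2/(x + y)^2) = -y^2/x^2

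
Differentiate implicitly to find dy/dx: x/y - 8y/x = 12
Differentiate the relation implicitly: treat y = y(x) and apply the chain rule, so every y-derivative picks up a y' = dy/dx factor.

With everything moved to the left-hand side, differentiate term by term:
  d/dx[x/y] = -x·y'/y^2 + 1/y
  d/dx[-8y/x] = -8·y'/x + 8y/x^2
  d/dx[-12] = 0

Separating the contributions that come from x directly and those that come through y:
  without y':      1/y + 8y/x^2
  multiplying y':  -x/y^2 - 8/x

so (1/y + 8y/x^2) + (-x/y^2 - 8/x)·y' = 0, and therefore
  dy/dx = -(1/y + 8y/x^2)/(-x/y^2 - 8/x)
        = -((x^2 + 8y^2)/(x^2y))/(-(x^2 + 8y^2)/(xy^2)) = y/x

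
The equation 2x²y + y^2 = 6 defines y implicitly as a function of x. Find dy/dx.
Apply d/dx to both sides, remembering that y depends on x. Each occurrence of y therefore brings in a y' = dy/dx via the chain rule.

With F(x, y) equal to the left-hand side minus the right, differentiate F term by term:
  d/dx[2x^2y] = 2x^2·y' + 4xy
  d/dx[y^2] = 2y·y'
  d/dx[-6] = 0
Adding these up, d/dx[F] = 0 becomes
  (4xy) + (2x^2 + 2y)·y' = 0,
so isolating y',
  dy/dx = -(4xy)/(2x^2 + 2y) = -2xy/(x^2 + y)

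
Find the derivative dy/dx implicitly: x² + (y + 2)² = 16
Apply d/dx to both sides, remembering that y depends on x. Each occurrence of y therefore brings in a y' = dy/dx via the chain rule.

With F(x, y) equal to the left-hand side minus the right, differentiate F term by term:
  d/dx[x^2] = 2x
  d/dx[(y + 2)^2] = 2·y'(y + 2)
  d/dx[-16] = 0
Adding these up, d/dx[F] = 0 becomes
  (2x) + (2y + 4)·y' = 0,
so isolating y',
  dy/dx = -(2x)/(2y + 4) = -x/(y + 2)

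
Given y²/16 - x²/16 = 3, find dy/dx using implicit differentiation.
Take d/dx of both sides. Since y is implicitly a function of x, the chain rule attaches a y' = dy/dx factor whenever we differentiate through y.

Set F(x, y) = (left side) − (right side), so the curve is F = 0. Differentiating each term of F:
  d/dx[-x^2/16] = -x/8
  d/dx[y^2/16] = y·y'/8
  d/dx[-3] = 0

Collecting, the y'-free part is the partial derivative in x and the y' coefficient is the partial derivative in y:
  ∂F/∂x = -x/8
  ∂F/∂y = y/8

so d/dx[F(x, y(x))] = ∂F/∂x + (∂F/∂y)·y' = 0. Rearranging,
  dy/dx = -(∂F/∂x)/(∂F/∂y) = -(-x/8)/(y/8) = x/y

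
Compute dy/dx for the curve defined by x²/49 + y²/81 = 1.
Differentiate the relation implicitly: treat y = y(x) and apply the chain rule, so every y-derivative picks up a y' = dy/dx factor.

With everything moved to the left-hand side, differentiate term by term:
  d/dx[x^2/49] = 2x/49
  d/dx[y^2/81] = 2y·y'/81
  d/dx[-1] = 0

Separating the contributions that come from x directly and those that come through y:
  without y':      2x/49
  multiplying y':  2y/81

so (2x/49) + (2y/81)·y' = 0, and therefore
  dy/dx = -(2x/49)/(2y/81) = -81x/(49y)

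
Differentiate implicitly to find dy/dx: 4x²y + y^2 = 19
Differentiate both sides with respect to x, treating y as y(x). By the chain rule, any term containing y contributes a factor of y' = dy/dx when we differentiate it.

Move every term to one side and write the relation as F(x, y) = 0. Term by term,
  d/dx[4x^2y] = 4x^2·y' + 8xy
  d/dx[y^2] = 2y·y'
  d/dx[-19] = 0

The pieces without y' make up ∂F/∂x and the coefficient of y' is ∂F/∂y:
  ∂F/∂x = 8xy,
  ∂F/∂y = 4x^2 + 2y.

Since d/dx[F] = ∂F/∂x + (∂F/∂y)·y' = 0, solve for y':
  (∂F/∂y)·y' = -∂F/∂x
  dy/dx = -(∂F/∂x)/(∂F/∂y) = -(8xy)/(4x^2 + 2y) = -4xy/(2x^2 + y)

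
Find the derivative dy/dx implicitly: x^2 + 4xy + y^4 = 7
Differentiate the relation implicitly: treat y = y(x) and apply the chain rule, so every y-derivative picks up a y' = dy/dx factor.

With everything moved to the left-hand side, differentiate term by term:
  d/dx[x^2] = 2x
  d/dx[4xy] = 4x·y' + 4y
  d/dx[y^4] = 4y^3·y'
  d/dx[-7] = 0

Separating the contributions that come from x directly and those that come through y:
  without y':      2x + 4y
  multiplying y':  4x + 4y^3

so (2x + 4y) + (4x + 4y^3)·y' = 0, and therefore
  dy/dx = -(2x + 4y)/(4x + 4y^3) = (-x/2 - y)/(x + y^3)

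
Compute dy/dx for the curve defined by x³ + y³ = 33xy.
Apply d/dx to both sides, remembering that y depends on x. Each occurrence of y therefore brings in a y' = dy/dx via the chain rule.

With F(x, y) equal to the left-hand side minus the right, differentiate F term by term:
  d/dx[x^3] = 3x^2
  d/dx[-33xy] = -33x·y' - 33y
  d/dx[y^3] = 3y^2·y'
Adding these up, d/dx[F] = 0 becomes
  (3x^2 - 33y) + (-33x + 3y^2)·y' = 0,
so isolating y',
  dy/dx = -(3x^2 - 33y)/(-33x + 3y^2) = (x^2 - 11y)/(11x - y^2)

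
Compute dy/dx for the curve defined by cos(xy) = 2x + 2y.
Differentiate the relation implicitly: treat y = y(x) and apply the chain rule, so every y-derivative picks up a y' = dy/dx factor.

With everything moved to the left-hand side, differentiate term by term:
  d/dx[-2x] = -2
  d/dx[-2y] = -2·y'
  d/dx[cos(xy)] = -(x·y' + y)·sin(xy)

Separating the contributions that come from x directly and those that come through y:
  without y':      -y·sin(xy) - 2
  multiplying y':  -x·sin(xy) - 2

so (-y·sin(xy) - 2) + (-x·sin(xy) - 2)·y' = 0, and therefore
  dy/dx = -(-y·sin(xy) - 2)/(-x·sin(xy) - 2) = -(y·sin(xy) + 2)/(x·sin(xy) + 2)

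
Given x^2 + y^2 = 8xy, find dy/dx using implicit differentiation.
Apply d/dx to both sides, remembering that y depends on x. Each occurrence of y therefore brings in a y' = dy/dx via the chain rule.

With F(x, y) equal to the left-hand side minus the right, differentiate F term by term:
  d/dx[x^2] = 2x
  d/dx[-8xy] = -8x·y' - 8y
  d/dx[y^2] = 2y·y'
Adding these up, d/dx[F] = 0 becomes
  (2x - 8y) + (-8x + 2y)·y' = 0,
so isolating y',
  dy/dx = -(2x - 8y)/(-8x + 2y) = (x - 4y)/(4x - y)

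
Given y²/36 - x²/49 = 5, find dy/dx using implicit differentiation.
Differentiate the relation implicitly: treat y = y(x) and apply the chain rule, so every y-derivative picks up a y' = dy/dx factor.

With everything moved to the left-hand side, differentiate term by term:
  d/dx[-x^2/49] = -2x/49
  d/dx[y^2/36] = y·y'/18
  d/dx[-5] = 0

Separating the contributions that come from x directly and those that come through y:
  without y':      -2x/49
  multiplying y':  y/18

so (-2x/49) + (y/18)·y' = 0, and therefore
  dy/dx = -(-2x/49)/(y/18) = 36x/(49y)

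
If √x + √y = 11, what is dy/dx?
Differentiate the relation implicitly: treat y = y(x) and apply the chain rule, so every y-derivative picks up a y' = dy/dx factor.

With everything moved to the left-hand side, differentiate term by term:
  d/dx[√(x)] = 1/(2√(x))
  d/dx[√(y)] = y'/(2√(y))
  d/dx[-11] = 0

Separating the contributions that come from x directly and those that come through y:
  without y':      1/(2√(x))
  multiplying y':  1/(2√(y))

so (1/(2√(x))) + (1/(2√(y)))·y' = 0, and therefore
  dy/dx = -(1/(2√(x)))/(1/(2√(y))) = -√(y)/√(x)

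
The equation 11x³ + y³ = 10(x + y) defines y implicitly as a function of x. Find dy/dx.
Take d/dx of both sides. Since y is implicitly a function of x, the chain rule attaches a y' = dy/dx factor whenever we differentiate through y.

Set F(x, y) = (left side) − (right side), so the curve is F = 0. Differentiating each term of F:
  d/dx[11x^3] = 33x^2
  d/dx[-10x] = -10
  d/dx[y^3] = 3y^2·y'
  d/dx[-10y] = -10·y'

Collecting, the y'-free part is the partial derivative in x and the y' coefficient is the partial derivative in y:
  ∂F/∂x = 33x^2 - 10
  ∂F/∂y = 3y^2 - 10

so d/dx[F(x, y(x))] = ∂F/∂x + (∂F/∂y)·y' = 0. Rearranging,
  dy/dx = -(∂F/∂x)/(∂F/∂y) = -(33x^2 - 10)/(3y^2 - 10) = (10 - 33x^2)/(3y^2 - 10)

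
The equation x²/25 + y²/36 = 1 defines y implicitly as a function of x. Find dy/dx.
Differentiate both sides with respect to x, treating y as y(x). By the chain rule, any term containing y contributes a factor of y' = dy/dx when we differentiate it.

Move every term to one side and write the relation as F(x, y) = 0. Term by term,
  d/dx[x^2/25] = 2x/25
  d/dx[y^2/36] = y·y'/18
  d/dx[-1] = 0

The pieces without y' make up ∂F/∂x and the coefficient of y' is ∂F/∂y:
  ∂F/∂x = 2x/25,
  ∂F/∂y = y/18.

Since d/dx[F] = ∂F/∂x + (∂F/∂y)·y' = 0, solve for y':
  (∂F/∂y)·y' = -∂F/∂x
  dy/dx = -(∂F/∂x)/(∂F/∂y) = -(2x/25)/(y/18) = -36x/(25y)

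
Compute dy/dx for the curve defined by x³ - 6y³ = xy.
Differentiate both sides with respect to x, treating y as y(x). By the chain rule, any term containing y contributes a factor of y' = dy/dx when we differentiate it.

Move every term to one side and write the relation as F(x, y) = 0. Term by term,
  d/dx[x^3] = 3x^2
  d/dx[-xy] = -x·y' - y
  d/dx[-6y^3] = -18y^2·y'

The pieces without y' make up ∂F/∂x and the coefficient of y' is ∂F/∂y:
  ∂F/∂x = 3x^2 - y,
  ∂F/∂y = -x - 18y^2.

Since d/dx[F] = ∂F/∂x + (∂F/∂y)·y' = 0, solve for y':
  (∂F/∂y)·y' = -∂F/∂x
  dy/dx = -(∂F/∂x)/(∂F/∂y) = -(3x^2 - y)/(-x - 18y^2) = (3x^2 - y)/(x + 18y^2)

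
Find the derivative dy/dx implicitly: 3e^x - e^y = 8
Differentiate both sides with respect to x, treating y as y(x). By the chain rule, any term containing y contributes a factor of y' = dy/dx when we differentiate it.

Move every term to one side and write the relation as F(x, y) = 0. Term by term,
  d/dx[3e^(x)] = 3e^(x)
  d/dx[-e^(y)] = -y'·e^(y)
  d/dx[-8] = 0

The pieces without y' make up ∂F/∂x and the coefficient of y' is ∂F/∂y:
  ∂F/∂x = 3e^(x),
  ∂F/∂y = -e^(y).

Since d/dx[F] = ∂F/∂x + (∂F/∂y)·y' = 0, solve for y':
  (∂F/∂y)·y' = -∂F/∂x
  dy/dx = -(∂F/∂x)/(∂F/∂y) = -(3e^(x))/(-e^(y)) = 3e^(x - y)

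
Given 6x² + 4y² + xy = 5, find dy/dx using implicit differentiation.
Differentiate the relation implicitly: treat y = y(x) and apply the chain rule, so every y-derivative picks up a y' = dy/dx factor.

With everything moved to the left-hand side, differentiate term by term:
  d/dx[6x^2] = 12x
  d/dx[xy] = x·y' + y
  d/dx[4y^2] = 8y·y'
  d/dx[-5] = 0

Separating the contributions that come from x directly and those that come through y:
  without y':      12x + y
  multiplying y':  x + 8y

so (12x + y) + (x + 8y)·y' = 0, and therefore
  dy/dx = -(12x + y)/(x + 8y) = (-12x - y)/(x + 8y)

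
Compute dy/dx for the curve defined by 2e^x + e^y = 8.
Differentiate both sides with respect to x, treating y as y(x). By the chain rule, any term containing y contributes a factor of y' = dy/dx when we differentiate it.

Move every term to one side and write the relation as F(x, y) = 0. Term by term,
  d/dx[2e^(x)] = 2e^(x)
  d/dx[e^(y)] = y'·e^(y)
  d/dx[-8] = 0

The pieces without y' make up ∂F/∂x and the coefficient of y' is ∂F/∂y:
  ∂F/∂x = 2e^(x),
  ∂F/∂y = e^(y).

Since d/dx[F] = ∂F/∂x + (∂F/∂y)·y' = 0, solve for y':
  (∂F/∂y)·y' = -∂F/∂x
  dy/dx = -(∂F/∂x)/(∂F/∂y) = -(2e^(x))/(e^(y)) = -2e^(x - y)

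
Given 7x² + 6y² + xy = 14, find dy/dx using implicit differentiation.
Take d/dx of both sides. Since y is implicitly a function of x, the chain rule attaches a y' = dy/dx factor whenever we differentiate through y.

Set F(x, y) = (left side) − (right side), so the curve is F = 0. Differentiating each term of F:
  d/dx[7x^2] = 14x
  d/dx[xy] = x·y' + y
  d/dx[6y^2] = 12y·y'
  d/dx[-14] = 0

Collecting, the y'-free part is the partial derivative in x and the y' coefficient is the partial derivative in y:
  ∂F/∂x = 14x + y
  ∂F/∂y = x + 12y

so d/dx[F(x, y(x))] = ∂F/∂x + (∂F/∂y)·y' = 0. Rearranging,
  dy/dx = -(∂F/∂x)/(∂F/∂y) = -(14x + y)/(x + 12y) = (-14x - y)/(x + 12y)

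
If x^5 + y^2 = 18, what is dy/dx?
Differentiate the relation implicitly: treat y = y(x) and apply the chain rule, so every y-derivative picks up a y' = dy/dx factor.

With everything moved to the left-hand side, differentiate term by term:
  d/dx[x^5] = 5x^4
  d/dx[y^2] = 2y·y'
  d/dx[-18] = 0

Separating the contributions that come from x directly and those that come through y:
  without y':      5x^4
  multiplying y':  2y

so (5x^4) + (2y)·y' = 0, and therefore
  dy/dx = -(5x^4)/(2y) = -5x^4/(2y)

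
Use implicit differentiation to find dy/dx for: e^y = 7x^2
Take d/dx of both sides. Since y is implicitly a function of x, the chain rule attaches a y' = dy/dx factor whenever we differentiate through y.

Set F(x, y) = (left side) − (right side), so the curve is F = 0. Differentiating each term of F:
  d/dx[-7x^2] = -14x
  d/dx[e^(y)] = y'·e^(y)

Collecting, the y'-free part is the partial derivative in x and the y' coefficient is the partial derivative in y:
  ∂F/∂x = -14x
  ∂F/∂y = e^(y)

so d/dx[F(x, y(x))] = ∂F/∂x + (∂F/∂y)·y' = 0. Rearranging,
  dy/dx = -(∂F/∂x)/(∂F/∂y) = -(-14x)/(e^(y)) = 14x·e^(-y)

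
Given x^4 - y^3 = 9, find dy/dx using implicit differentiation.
Differentiate the relation implicitly: treat y = y(x) and apply the chain rule, so every y-derivative picks up a y' = dy/dx factor.

With everything moved to the left-hand side, differentiate term by term:
  d/dx[x^4] = 4x^3
  d/dx[-y^3] = -3y^2·y'
  d/dx[-9] = 0

Separating the contributions that come from x directly and those that come through y:
  without y':      4x^3
  multiplying y':  -3y^2

so (4x^3) + (-3y^2)·y' = 0, and therefore
  dy/dx = -(4x^3)/(-3y^2) = 4x^3/(3y^2)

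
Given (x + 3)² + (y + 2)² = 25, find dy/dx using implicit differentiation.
Apply d/dx to both sides, remembering that y depends on x. Each occurrence of y therefore brings in a y' = dy/dx via the chain rule.

With F(x, y) equal to the left-hand side minus the right, differentiate F term by term:
  d/dx[(x + 3)^2] = 2x + 6
  d/dx[(y + 2)^2] = 2·y'(y + 2)
  d/dx[-25] = 0
Adding these up, d/dx[F] = 0 becomes
  (2x + 6) + (2y + 4)·y' = 0,
so isolating y',
  dy/dx = -(2x + 6)/(2y + 4) = (-x - 3)/(y + 2)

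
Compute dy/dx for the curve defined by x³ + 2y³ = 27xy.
Apply d/dx to both sides, remembering that y depends on x. Each occurrence of y therefore brings in a y' = dy/dx via the chain rule.

With F(x, y) equal to the left-hand side minus the right, differentiate F term by term:
  d/dx[x^3] = 3x^2
  d/dx[-27xy] = -27x·y' - 27y
  d/dx[2y^3] = 6y^2·y'
Adding these up, d/dx[F] = 0 becomes
  (3x^2 - 27y) + (-27x + 6y^2)·y' = 0,
so isolating y',
  dy/dx = -(3x^2 - 27y)/(-27x + 6y^2) = (x^2 - 9y)/(9x - 2y^2)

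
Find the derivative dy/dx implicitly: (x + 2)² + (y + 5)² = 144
Take d/dx of both sides. Since y is implicitly a function of x, the chain rule attaches a y' = dy/dx factor whenever we differentiate through y.

Set F(x, y) = (left side) − (right side), so the curve is F = 0. Differentiating each term of F:
  d/dx[(x + 2)^2] = 2x + 4
  d/dx[(y + 5)^2] = 2·y'(y + 5)
  d/dx[-144] = 0

Collecting, the y'-free part is the partial derivative in x and the y' coefficient is the partial derivative in y:
  ∂F/∂x = 2x + 4
  ∂F/∂y = 2y + 10

so d/dx[F(x, y(x))] = ∂F/∂x + (∂F/∂y)·y' = 0. Rearranging,
  dy/dx = -(∂F/∂x)/(∂F/∂y) = -(2x + 4)/(2y + 10) = (-x - 2)/(y + 5)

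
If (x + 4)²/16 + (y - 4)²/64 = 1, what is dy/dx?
Differentiate the relation implicitly: treat y = y(x) and apply the chain rule, so every y-derivative picks up a y' = dy/dx factor.

With everything moved to the left-hand side, differentiate term by term:
  d/dx[(x + 4)^2/16] = x/8 + 1/2
  d/dx[(y - 4)^2/64] = y'(y - 4)/32
  d/dx[-1] = 0

Separating the contributions that come from x directly and those that come through y:
  without y':      x/8 + 1/2
  multiplying y':  y/32 - 1/8

so (x/8 + 1/2) + (y/32 - 1/8)·y' = 0, and therefore
  dy/dx = -(x/8 + 1/2)/(y/32 - 1/8)
        = -((x + 4)/8)/((y - 4)/32) = 4(-x - 4)/(y - 4)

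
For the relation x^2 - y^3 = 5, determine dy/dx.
Differentiate the relation implicitly: treat y = y(x) and apply the chain rule, so every y-derivative picks up a y' = dy/dx factor.

With everything moved to the left-hand side, differentiate term by term:
  d/dx[x^2] = 2x
  d/dx[-y^3] = -3y^2·y'
  d/dx[-5] = 0

Separating the contributions that come from x directly and those that come through y:
  without y':      2x
  multiplying y':  -3y^2

so (2x) + (-3y^2)·y' = 0, and therefore
  dy/dx = -(2x)/(-3y^2) = 2x/(3y^2)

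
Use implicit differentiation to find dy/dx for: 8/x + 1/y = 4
Differentiate both sides with respect to x, treating y as y(x). By the chain rule, any term containing y contributes a factor of y' = dy/dx when we differentiate it.

Move every term to one side and write the relation as F(x, y) = 0. Term by term,
  d/dx[1/y] = -y'/y^2
  d/dx[8/x] = -8/x^2
  d/dx[-4] = 0

The pieces without y' make up ∂F/∂x and the coefficient of y' is ∂F/∂y:
  ∂F/∂x = -8/x^2,
  ∂F/∂y = -1/y^2.

Since d/dx[F] = ∂F/∂x + (∂F/∂y)·y' = 0, solve for y':
  (∂F/∂y)·y' = -∂F/∂x
  dy/dx = -(∂F/∂x)/(∂F/∂y) = -(-8/x^2)/(-1/y^2) = -8y^2/x^2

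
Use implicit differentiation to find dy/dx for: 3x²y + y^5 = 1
Differentiate the relation implicitly: treat y = y(x) and apply the chain rule, so every y-derivative picks up a y' = dy/dx factor.

With everything moved to the left-hand side, differentiate term by term:
  d/dx[3x^2y] = 3x^2·y' + 6xy
  d/dx[y^5] = 5y^4·y'
  d/dx[-1] = 0

Separating the contributions that come from x directly and those that come through y:
  without y':      6xy
  multiplying y':  3x^2 + 5y^4

so (6xy) + (3x^2 + 5y^4)·y' = 0, and therefore
  dy/dx = -(6xy)/(3x^2 + 5y^4) = -6xy/(3x^2 + 5y^4)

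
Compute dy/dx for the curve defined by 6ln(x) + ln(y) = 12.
Differentiate both sides with respect to x, treating y as y(x). By the chain rule, any term containing y contributes a factor of y' = dy/dx when we differentiate it.

Move every term to one side and write the relation as F(x, y) = 0. Term by term,
  d/dx[6ln(x)] = 6/x
  d/dx[ln(y)] = y'/y
  d/dx[-12] = 0

The pieces without y' make up ∂F/∂x and the coefficient of y' is ∂F/∂y:
  ∂F/∂x = 6/x,
  ∂F/∂y = 1/y.

Since d/dx[F] = ∂F/∂x + (∂F/∂y)·y' = 0, solve for y':
  (∂F/∂y)·y' = -∂F/∂x
  dy/dx = -(∂F/∂x)/(∂F/∂y) = -(6/x)/(1/y) = -6y/x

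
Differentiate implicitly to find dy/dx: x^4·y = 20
Differentiate the relation implicitly: treat y = y(x) and apply the chain rule, so every y-derivative picks up a y' = dy/dx factor.

With everything moved to the left-hand side, differentiate term by term:
  d/dx[x^4y] = x^4·y' + 4x^3y
  d/dx[-20] = 0

Separating the contributions that come from x directly and those that come through y:
  without y':      4x^3y
  multiplying y':  x^4

so (4x^3y) + (x^4)·y' = 0, and therefore
  dy/dx = -(4x^3y)/(x^4) = -4y/x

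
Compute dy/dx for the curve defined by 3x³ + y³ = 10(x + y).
Differentiate both sides with respect to x, treating y as y(x). By the chain rule, any term containing y contributes a factor of y' = dy/dx when we differentiate it.

Move every term to one side and write the relation as F(x, y) = 0. Term by term,
  d/dx[3x^3] = 9x^2
  d/dx[-10x] = -10
  d/dx[y^3] = 3y^2·y'
  d/dx[-10y] = -10·y'

The pieces without y' make up ∂F/∂x and the coefficient of y' is ∂F/∂y:
  ∂F/∂x = 9x^2 - 10,
  ∂F/∂y = 3y^2 - 10.

Since d/dx[F] = ∂F/∂x + (∂F/∂y)·y' = 0, solve for y':
  (∂F/∂y)·y' = -∂F/∂x
  dy/dx = -(∂F/∂x)/(∂F/∂y) = -(9x^2 - 10)/(3y^2 - 10) = (10 - 9x^2)/(3y^2 - 10)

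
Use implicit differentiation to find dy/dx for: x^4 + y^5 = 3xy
Differentiate the relation implicitly: treat y = y(x) and apply the chain rule, so every y-derivative picks up a y' = dy/dx factor.

With everything moved to the left-hand side, differentiate term by term:
  d/dx[x^4] = 4x^3
  d/dx[-3xy] = -3x·y' - 3y
  d/dx[y^5] = 5y^4·y'

Separating the contributions that come from x directly and those that come through y:
  without y':      4x^3 - 3y
  multiplying y':  -3x + 5y^4

so (4x^3 - 3y) + (-3x + 5y^4)·y' = 0, and therefore
  dy/dx = -(4x^3 - 3y)/(-3x + 5y^4) = (4x^3 - 3y)/(3x - 5y^4)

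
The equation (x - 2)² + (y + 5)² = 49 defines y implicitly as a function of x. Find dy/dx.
Apply d/dx to both sides, remembering that y depends on x. Each occurrence of y therefore brings in a y' = dy/dx via the chain rule.

With F(x, y) equal to the left-hand side minus the right, differentiate F term by term:
  d/dx[(x - 2)^2] = 2x - 4
  d/dx[(y + 5)^2] = 2·y'(y + 5)
  d/dx[-49] = 0
Adding these up, d/dx[F] = 0 becomes
  (2x - 4) + (2y + 10)·y' = 0,
so isolating y',
  dy/dx = -(2x - 4)/(2y + 10) = (2 - x)/(y + 5)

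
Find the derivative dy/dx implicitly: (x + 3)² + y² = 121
Apply d/dx to both sides, remembering that y depends on x. Each occurrence of y therefore brings in a y' = dy/dx via the chain rule.

With F(x, y) equal to the left-hand side minus the right, differentiate F term by term:
  d/dx[y^2] = 2y·y'
  d/dx[(x + 3)^2] = 2x + 6
  d/dx[-121] = 0
Adding these up, d/dx[F] = 0 becomes
  (2x + 6) + (2y)·y' = 0,
so isolating y',
  dy/dx = -(2x + 6)/(2y) = (-x - 3)/y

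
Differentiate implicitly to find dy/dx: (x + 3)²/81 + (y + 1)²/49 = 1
Differentiate the relation implicitly: treat y = y(x) and apply the chain rule, so every y-derivative picks up a y' = dy/dx factor.

With everything moved to the left-hand side, differentiate term by term:
  d/dx[(x + 3)^2/81] = 2x/81 + 2/27
  d/dx[(y + 1)^2/49] = 2·y'(y + 1)/49
  d/dx[-1] = 0

Separating the contributions that come from x directly and those that come through y:
  without y':      2x/81 + 2/27
  multiplying y':  2y/49 + 2/49

so (2x/81 + 2/27) + (2y/49 + 2/49)·y' = 0, and therefore
  dy/dx = -(2x/81 + 2/27)/(2y/49 + 2/49)
        = -(2(x + 3)/81)/(2(y + 1)/49) = 49(-x - 3)/(81(y + 1))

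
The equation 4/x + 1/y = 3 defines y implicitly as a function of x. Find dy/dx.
Apply d/dx to both sides, remembering that y depends on x. Each occurrence of y therefore brings in a y' = dy/dx via the chain rule.

With F(x, y) equal to the left-hand side minus the right, differentiate F term by term:
  d/dx[1/y] = -y'/y^2
  d/dx[4/x] = -4/x^2
  d/dx[-3] = 0
Adding these up, d/dx[F] = 0 becomes
  (-4/x^2) + (-1/y^2)·y' = 0,
so isolating y',
  dy/dx = -(-4/x^2)/(-1/y^2) = -4y^2/x^2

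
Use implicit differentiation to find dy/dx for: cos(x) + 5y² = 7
Differentiate both sides with respect to x, treating y as y(x). By the chain rule, any term containing y contributes a factor of y' = dy/dx when we differentiate it.

Move every term to one side and write the relation as F(x, y) = 0. Term by term,
  d/dx[5y^2] = 10y·y'
  d/dx[cos(x)] = -sin(x)
  d/dx[-7] = 0

The pieces without y' make up ∂F/∂x and the coefficient of y' is ∂F/∂y:
  ∂F/∂x = -sin(x),
  ∂F/∂y = 10y.

Since d/dx[F] = ∂F/∂x + (∂F/∂y)·y' = 0, solve for y':
  (∂F/∂y)·y' = -∂F/∂x
  dy/dx = -(∂F/∂x)/(∂F/∂y) = -(-sin(x))/(10y) = sin(x)/(10y)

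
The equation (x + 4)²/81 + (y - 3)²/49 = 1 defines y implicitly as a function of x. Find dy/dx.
Differentiate both sides with respect to x, treating y as y(x). By the chain rule, any term containing y contributes a factor of y' = dy/dx when we differentiate it.

Move every term to one side and write the relation as F(x, y) = 0. Term by term,
  d/dx[(x + 4)^2/81] = 2x/81 + 8/81
  d/dx[(y - 3)^2/49] = 2·y'(y - 3)/49
  d/dx[-1] = 0

The pieces without y' make up ∂F/∂x and the coefficient of y' is ∂F/∂y:
  ∂F/∂x = 2x/81 + 8/81,
  ∂F/∂y = 2y/49 - 6/49.

Since d/dx[F] = ∂F/∂x + (∂F/∂y)·y' = 0, solve for y':
  (∂F/∂y)·y' = -∂F/∂x
  dy/dx = -(∂F/∂x)/(∂F/∂y) = -(2x/81 + 8/81)/(2y/49 - 6/49)
        = -(2(x + 4)/81)/(2(y - 3)/49) = 49(-x - 4)/(81(y - 3))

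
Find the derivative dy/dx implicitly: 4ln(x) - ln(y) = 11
Apply d/dx to both sides, remembering that y depends on x. Each occurrence of y therefore brings in a y' = dy/dx via the chain rule.

With F(x, y) equal to the left-hand side minus the right, differentiate F term by term:
  d/dx[4ln(x)] = 4/x
  d/dx[-ln(y)] = -y'/y
  d/dx[-11] = 0
Adding these up, d/dx[F] = 0 becomes
  (4/x) + (-1/y)·y' = 0,
so isolating y',
  dy/dx = -(4/x)/(-1/y) = 4y/x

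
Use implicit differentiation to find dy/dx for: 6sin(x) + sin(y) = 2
Differentiate the relation implicitly: treat y = y(x) and apply the chain rule, so every y-derivative picks up a y' = dy/dx factor.

With everything moved to the left-hand side, differentiate term by term:
  d/dx[6sin(x)] = 6cos(x)
  d/dx[sin(y)] = y'·cos(y)
  d/dx[-2] = 0

Separating the contributions that come from x directly and those that come through y:
  without y':      6cos(x)
  multiplying y':  cos(y)

so (6cos(x)) + (cos(y))·y' = 0, and therefore
  dy/dx = -(6cos(x))/(cos(y)) = -6cos(x)/cos(y)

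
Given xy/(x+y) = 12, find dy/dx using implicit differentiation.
Take d/dx of both sides. Since y is implicitly a function of x, the chain rule attaches a y' = dy/dx factor whenever we differentiate through y.

Set F(x, y) = (left side) − (right side), so the curve is F = 0. Differentiating each term of F:
  d/dx[xy/(x + y)] = xy(-y' - 1)/(x + y)^2 + x·y'/(x + y) + y/(x + y)
  d/dx[-12] = 0

Collecting, the y'-free part is the partial derivative in x and the y' coefficient is the partial derivative in y:
  ∂F/∂x = -xy/(x + y)^2 + y/(x + y)
  ∂F/∂y = -xy/(x + y)^2 + x/(x + y)

so d/dx[F(x, y(x))] = ∂F/∂x + (∂F/∂y)·y' = 0. Rearranging,
  dy/dx = -(∂F/∂x)/(∂F/∂y) = -(-xy/(x + y)^2 + y/(x + y))/(-xy/(x + y)^2 + x/(x + y))
        = -(y^2/(x + y)^2)/(x^2/(x + y)^2) = -y^2/x^2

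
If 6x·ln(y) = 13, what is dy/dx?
Differentiate the relation implicitly: treat y = y(x) and apply the chain rule, so every y-derivative picks up a y' = dy/dx factor.

With everything moved to the left-hand side, differentiate term by term:
  d/dx[6x·ln(y)] = 6x·y'/y + 6ln(y)
  d/dx[-13] = 0

Separating the contributions that come from x directly and those that come through y:
  without y':      6ln(y)
  multiplying y':  6x/y

so (6ln(y)) + (6x/y)·y' = 0, and therefore
  dy/dx = -(6ln(y))/(6x/y) = -y·ln(y)/x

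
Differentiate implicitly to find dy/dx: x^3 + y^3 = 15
Differentiate the relation implicitly: treat y = y(x) and apply the chain rule, so every y-derivative picks up a y' = dy/dx factor.

With everything moved to the left-hand side, differentiate term by term:
  d/dx[x^3] = 3x^2
  d/dx[y^3] = 3y^2·y'
  d/dx[-15] = 0

Separating the contributions that come from x directly and those that come through y:
  without y':      3x^2
  multiplying y':  3y^2

so (3x^2) + (3y^2)·y' = 0, and therefore
  dy/dx = -(3x^2)/(3y^2) = -x^2/y^2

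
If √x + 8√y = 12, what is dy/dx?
Take d/dx of both sides. Since y is implicitly a function of x, the chain rule attaches a y' = dy/dx factor whenever we differentiate through y.

Set F(x, y) = (left side) − (right side), so the curve is F = 0. Differentiating each term of F:
  d/dx[√(x)] = 1/(2√(x))
  d/dx[8√(y)] = 4·y'/√(y)
  d/dx[-12] = 0

Collecting, the y'-free part is the partial derivative in x and the y' coefficient is the partial derivative in y:
  ∂F/∂x = 1/(2√(x))
  ∂F/∂y = 4/√(y)

so d/dx[F(x, y(x))] = ∂F/∂x + (∂F/∂y)·y' = 0. Rearranging,
  dy/dx = -(∂F/∂x)/(∂F/∂y) = -(1/(2√(x)))/(4/√(y)) = -√(y)/(8√(x))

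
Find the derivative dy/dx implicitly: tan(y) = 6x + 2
Differentiate the relation implicitly: treat y = y(x) and apply the chain rule, so every y-derivative picks up a y' = dy/dx factor.

With everything moved to the left-hand side, differentiate term by term:
  d/dx[-6x] = -6
  d/dx[tan(y)] = y'(tan(y)^2 + 1)
  d/dx[-2] = 0

Separating the contributions that come from x directly and those that come through y:
  without y':      -6
  multiplying y':  tan(y)^2 + 1

so (-6) + (tan(y)^2 + 1)·y' = 0, and therefore
  dy/dx = -(-6)/(tan(y)^2 + 1) = 6cos(y)^2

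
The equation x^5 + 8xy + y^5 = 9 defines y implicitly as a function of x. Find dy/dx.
Take d/dx of both sides. Since y is implicitly a function of x, the chain rule attaches a y' = dy/dx factor whenever we differentiate through y.

Set F(x, y) = (left side) − (right side), so the curve is F = 0. Differentiating each term of F:
  d/dx[x^5] = 5x^4
  d/dx[8xy] = 8x·y' + 8y
  d/dx[y^5] = 5y^4·y'
  d/dx[-9] = 0

Collecting, the y'-free part is the partial derivative in x and the y' coefficient is the partial derivative in y:
  ∂F/∂x = 5x^4 + 8y
  ∂F/∂y = 8x + 5y^4

so d/dx[F(x, y(x))] = ∂F/∂x + (∂F/∂y)·y' = 0. Rearranging,
  dy/dx = -(∂F/∂x)/(∂F/∂y) = -(5x^4 + 8y)/(8x + 5y^4) = (-5x^4 - 8y)/(8x + 5y^4)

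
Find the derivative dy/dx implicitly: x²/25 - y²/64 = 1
Differentiate the relation implicitly: treat y = y(x) and apply the chain rule, so every y-derivative picks up a y' = dy/dx factor.

With everything moved to the left-hand side, differentiate term by term:
  d/dx[x^2/25] = 2x/25
  d/dx[-y^2/64] = -y·y'/32
  d/dx[-1] = 0

Separating the contributions that come from x directly and those that come through y:
  without y':      2x/25
  multiplying y':  -y/32

so (2x/25) + (-y/32)·y' = 0, and therefore
  dy/dx = -(2x/25)/(-y/32) = 64x/(25y)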